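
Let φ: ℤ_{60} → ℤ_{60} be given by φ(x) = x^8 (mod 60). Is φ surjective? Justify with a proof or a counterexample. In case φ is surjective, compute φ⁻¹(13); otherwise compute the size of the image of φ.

φ(2): Repeated squaring mod 60: 2^1 ≡ 2, 2^2 ≡ 2² = 4, 2^4 ≡ 4² = 16, 2^8 ≡ 16² = 256 ≡ 16. So 2^8 ≡ 16 (mod 60).
φ(4): Repeated squaring mod 60: 4^1 ≡ 4, 4^2 ≡ 4² = 16, 4^4 ≡ 16² = 256 ≡ 16, 4^8 ≡ 16² = 256 ≡ 16. So 4^8 ≡ 16 (mod 60).
So φ(2) = φ(4) = 16 while 2 ≠ 4, thus φ is not injective.
A non-injective map from the 60-element set ℤ_{60} to itself takes at most 59 distinct values, so it cannot be surjective. So φ is not surjective.
Since φ is not surjective, we determine |image(φ)|. Computing x^8 mod 60 for each x (by repeated squaring, reducing mod 60 at every step), the values φ(0), φ(1), …, φ(59) are: 0, 1, 16, 21, 16, 25, 36, 1, 16, 21, 40, 1, 36, 1, 16, 45, 16, 1, 36, 1, 40, 21, 16, 1, 36, 25, 16, 21, 16, 1, 0, 1, 16, 21, 16, 25, 36, 1, 16, 21, 40, 1, 36, 1, 16, 45, 16, 1, 36, 1, 40, 21, 16, 1, 36, 25, 16, 21, 16, 1.
The distinct values are {0, 1, 16, 21, 25, 36, 40, 45}; there are 8 of them.

8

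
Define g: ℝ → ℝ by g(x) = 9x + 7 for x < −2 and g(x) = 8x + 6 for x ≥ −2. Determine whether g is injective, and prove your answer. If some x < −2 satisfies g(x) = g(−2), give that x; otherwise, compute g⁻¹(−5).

Both pieces are strictly increasing (slopes 9 and 8), so each is injective on its own interval.
The left piece maps (−∞, −2) onto (−∞, −11); the right piece maps [−2, ∞) onto [−10, ∞).
These images are disjoint, so no value is attained by both pieces. Therefore g is injective.
Because the two images are disjoint, no x < −2 has g(x) = g(−2), so we compute g⁻¹(−5): −5 lies in [−10, ∞), so solve 8x + 6 = −5: x = (−5 − 6)/8 = −11/8.

-11/8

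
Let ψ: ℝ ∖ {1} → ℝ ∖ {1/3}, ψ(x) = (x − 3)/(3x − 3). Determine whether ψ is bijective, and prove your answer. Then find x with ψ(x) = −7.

12/11

Suppose ψ(s) = ψ(t). Cross-multiplying: (s − 3)(3t − 3) = (t − 3)(3s − 3).
Expanding both sides and cancelling the symmetric terms leaves 6·(s − t) = 0. Since 6 ≠ 0, s = t. So ψ is injective.
For any y ≠ 1/3, solving y(3x − 3) = x − 3 for x gives a well-defined x ≠ 1. So ψ is surjective.
Thus ψ is bijective.
Solving ψ(x) = −7: cross-multiplying gives x − 3 = −7(3x − 3), which rearranges to 22x = 24, so x = 12/11.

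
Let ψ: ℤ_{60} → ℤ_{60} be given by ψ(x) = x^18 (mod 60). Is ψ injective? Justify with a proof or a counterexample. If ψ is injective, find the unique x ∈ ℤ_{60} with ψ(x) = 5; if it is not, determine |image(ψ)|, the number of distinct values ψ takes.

ψ(2): Repeated squaring mod 60: 2^1 ≡ 2, 2^2 ≡ 2² = 4, 2^4 ≡ 4² = 16, 2^8 ≡ 16² = 256 ≡ 16, 2^16 ≡ 16² = 256 ≡ 16. Since 18 = 16 + 2, 2^18 ≡ 16·4: 16·4 = 64 ≡ 4. So 2^18 ≡ 4 (mod 60).
ψ(8): Repeated squaring mod 60: 8^1 ≡ 8, 8^2 ≡ 8² = 64 ≡ 4, 8^4 ≡ 4² = 16, 8^8 ≡ 16² = 256 ≡ 16, 8^16 ≡ 16² = 256 ≡ 16. Since 18 = 16 + 2, 8^18 ≡ 16·4: 16·4 = 64 ≡ 4. So 8^18 ≡ 4 (mod 60).
So ψ(2) = ψ(8) = 4 while 2 ≠ 8, therefore ψ is not injective.
Since ψ is not injective, we determine |image(ψ)|. Computing x^18 mod 60 for each x (by repeated squaring, reducing mod 60 at every step), the values ψ(0), ψ(1), …, ψ(59) are: 0, 1, 4, 9, 16, 25, 36, 49, 4, 21, 40, 1, 24, 49, 16, 45, 16, 49, 24, 1, 40, 21, 4, 49, 36, 25, 16, 9, 4, 1, 0, 1, 4, 9, 16, 25, 36, 49, 4, 21, 40, 1, 24, 49, 16, 45, 16, 49, 24, 1, 40, 21, 4, 49, 36, 25, 16, 9, 4, 1.
The distinct values are {0, 1, 4, 9, 16, 21, 24, 25, 36, 40, 45, 49}; there are 12 of them.

12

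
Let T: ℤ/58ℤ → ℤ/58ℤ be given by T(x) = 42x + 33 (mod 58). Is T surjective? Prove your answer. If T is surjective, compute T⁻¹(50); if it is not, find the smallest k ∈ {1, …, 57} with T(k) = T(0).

29

Recall: T is surjective if every y in the codomain equals T(x) for some x in the domain.
Since gcd(42, 58) = 2, we have 42x ≡ 0 (mod 2) for all x, so T(x) ≡ 1 (mod 2).
But 0 ≢ 1 (mod 2), so 0 ∈ ℤ/58ℤ has no preimage. Hence T is not surjective.
Since T is not surjective, we find the least positive k with T(k) = T(0): this means 42k ≡ 0 (mod 58), i.e. 58 ∣ 42k. Since gcd(42, 58) = 2, dividing through by 2 this holds exactly when 29 ∣ 21k, and as gcd(21, 29) = 1, exactly when 29 ∣ k.
The smallest positive such k is 29.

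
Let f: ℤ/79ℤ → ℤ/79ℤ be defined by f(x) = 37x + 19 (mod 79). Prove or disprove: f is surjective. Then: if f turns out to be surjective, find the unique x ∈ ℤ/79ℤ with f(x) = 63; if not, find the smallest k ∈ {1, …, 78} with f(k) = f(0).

Recall that surjectivity means every element of the codomain has a preimage under f.
Since gcd(37, 79) = 1, 37 is invertible modulo 79. Euclid's algorithm: 79 = 2·37 + 5, 37 = 7·5 + 2, 5 = 2·2 + 1; back-substituting gives 1 = 47·37 − 22·79, so 37⁻¹ ≡ 47 (mod 79).
Then y ↦ 47(y − 19) is a two-sided inverse to f, so every y ∈ ℤ/79ℤ has a preimage.
So f is surjective.
Since f is surjective, we compute f⁻¹(63): solve 37x + 19 ≡ 63 (mod 79), i.e. 37x ≡ 44 (mod 79).
Multiplying by 37⁻¹ = 47 gives x ≡ 47·44 = 2068 = 26·79 + 14 ≡ 14 (mod 79).
Check: f(14) = 37·14 + 19 = 537 = 6·79 + 63 ≡ 63 (mod 79).

14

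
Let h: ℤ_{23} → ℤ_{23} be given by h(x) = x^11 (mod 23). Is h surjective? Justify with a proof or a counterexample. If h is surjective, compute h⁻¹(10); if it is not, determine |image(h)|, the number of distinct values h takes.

h(1) = 1^11 = 1.
h(2): Repeated squaring mod 23: 2^1 ≡ 2, 2^2 ≡ 2² = 4, 2^4 ≡ 4² = 16, 2^8 ≡ 16² = 256 ≡ 3. Since 11 = 8 + 2 + 1, 2^11 ≡ 3·4·2: 3·4 = 12, then 12·2 = 24 ≡ 1. So 2^11 ≡ 1 (mod 23).
So h(1) = h(2) = 1 while 1 ≠ 2, therefore h is not injective.
A non-injective map from the 23-element set ℤ_{23} to itself takes at most 22 distinct values, so it cannot be surjective. So h is not surjective.
Since h is not surjective, we determine |image(h)|. Computing x^11 mod 23 for each x (by repeated squaring, reducing mod 23 at every step), the values h(0), h(1), …, h(22) are: 0, 1, 1, 1, 1, 22, 1, 22, 1, 1, 22, 22, 1, 1, 22, 22, 1, 22, 1, 22, 22, 22, 22.
The distinct values are {0, 1, 22}; there are 3 of them.

3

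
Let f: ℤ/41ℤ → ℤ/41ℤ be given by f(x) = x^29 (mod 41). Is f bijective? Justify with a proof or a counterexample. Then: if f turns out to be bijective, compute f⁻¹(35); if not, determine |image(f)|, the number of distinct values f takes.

Since 41 is prime, the nonzero elements of ℤ/41ℤ form a cyclic group of order 40.
As gcd(29, 40) = 1, raising to the 29th power is a bijection on this group: if u^29 ≡ v^29 then (uv^{−1})^29 = 1, and the only element of order dividing gcd(29, 40) = 1 is 1, so u = v.
With f(0) = 0 this makes f injective on all of ℤ/41ℤ, hence bijective (finite equal-size domain and codomain). In particular f is bijective.
Since f is bijective, we find the preimage of 35. The inverse of x ↦ x^29 on (ℤ/41ℤ)^× is x ↦ x^29, because 29·29 = 841 = 21·40 + 1 ≡ 1 (mod 40) and x^{40} = 1 for x ≠ 0 (Fermat). So f⁻¹(35) = 35^29 mod 41.
Repeated squaring mod 41: 35^1 ≡ 35, 35^2 ≡ 35² = 1225 ≡ 36, 35^4 ≡ 36² = 1296 ≡ 25, 35^8 ≡ 25² = 625 ≡ 10, 35^16 ≡ 10² = 100 ≡ 18. Since 29 = 16 + 8 + 4 + 1, 35^29 ≡ 18·10·25·35: 18·10 = 180 ≡ 16, then 16·25 = 400 ≡ 31, then 31·35 = 1085 ≡ 19. So 35^29 ≡ 19 (mod 41).
Hence f⁻¹(35) = 19.

19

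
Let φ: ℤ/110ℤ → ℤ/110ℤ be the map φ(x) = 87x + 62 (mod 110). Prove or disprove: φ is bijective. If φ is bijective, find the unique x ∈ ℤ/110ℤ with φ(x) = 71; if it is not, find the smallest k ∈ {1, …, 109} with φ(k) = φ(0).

If φ(x_1) = φ(x_2), then 87x_1 ≡ 87x_2 (mod 110). Because gcd(87, 110) = 1, we may cancel 87 to get x_1 ≡ x_2 (mod 110).
We now compute 87⁻¹ mod 110 explicitly. Euclid's algorithm: 110 = 1·87 + 23, 87 = 3·23 + 18, 23 = 1·18 + 5, 18 = 3·5 + 3, 5 = 1·3 + 2, 3 = 1·2 + 1; back-substituting gives 1 = 43·87 − 34·110, so 87⁻¹ ≡ 43 (mod 110).
Then y ↦ 43(y − 62) is a two-sided inverse to φ, so every y ∈ ℤ/110ℤ has a preimage.
So φ is bijective.
Since φ is bijective, we compute φ⁻¹(71): solve 87x + 62 ≡ 71 (mod 110), i.e. 87x ≡ 9 (mod 110).
Multiplying by 87⁻¹ = 43 gives x ≡ 43·9 = 387 = 3·110 + 57 ≡ 57 (mod 110).
Check: φ(57) = 87·57 + 62 = 5021 = 45·110 + 71 ≡ 71 (mod 110).

57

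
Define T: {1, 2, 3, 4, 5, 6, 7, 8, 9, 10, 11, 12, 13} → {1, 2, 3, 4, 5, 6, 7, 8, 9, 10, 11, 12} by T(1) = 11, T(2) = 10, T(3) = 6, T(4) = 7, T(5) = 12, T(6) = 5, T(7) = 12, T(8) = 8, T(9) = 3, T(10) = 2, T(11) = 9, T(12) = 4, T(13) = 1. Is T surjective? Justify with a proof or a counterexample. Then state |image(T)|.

Every element of the codomain has a preimage: 1 = T(13), 2 = T(10), 3 = T(9), 4 = T(12), 5 = T(6), 6 = T(3), 7 = T(4), 8 = T(8), 9 = T(11), 10 = T(2), 11 = T(1), 12 = T(5).
Hence T is surjective.
The image of T is {1, 2, 3, 4, 5, 6, 7, 8, 9, 10, 11, 12}, which has 12 elements.

12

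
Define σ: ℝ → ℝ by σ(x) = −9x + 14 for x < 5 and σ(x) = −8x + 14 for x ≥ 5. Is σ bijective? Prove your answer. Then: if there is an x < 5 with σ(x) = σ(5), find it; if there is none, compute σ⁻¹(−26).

40/9

Both pieces are strictly decreasing (slopes −9 and −8), so each is injective on its own interval.
The left piece maps (−∞, 5) onto (−31, ∞); the right piece maps [5, ∞) onto (−∞, −26].
These images overlap. In particular σ(5) = −26 (right piece), and solving −9x + 14 = −26 on the left piece gives x = 40/9 < 5.
So σ(40/9) = σ(5) with 40/9 ≠ 5, and σ is not injective, hence not bijective. This x = 40/9 is the requested value below 5.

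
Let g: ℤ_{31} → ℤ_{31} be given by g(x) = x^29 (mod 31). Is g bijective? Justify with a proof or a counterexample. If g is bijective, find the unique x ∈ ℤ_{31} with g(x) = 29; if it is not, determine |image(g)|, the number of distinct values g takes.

15

Since 31 is prime, the nonzero elements of ℤ_{31} form a cyclic group of order 30.
As gcd(29, 30) = 1, raising to the 29th power is a bijection on this group: if a^29 ≡ b^29 then (ab^{−1})^29 = 1, and the only element of order dividing gcd(29, 30) = 1 is 1, so a = b.
With g(0) = 0 this makes g injective on all of ℤ_{31}, hence bijective (finite equal-size domain and codomain). In particular g is bijective.
Since g is bijective, we find the preimage of 29. The inverse of x ↦ x^29 on (ℤ_{31})^× is x ↦ x^29, because 29·29 = 841 = 28·30 + 1 ≡ 1 (mod 30) and x^{30} = 1 for x ≠ 0 (Fermat). So g⁻¹(29) = 29^29 mod 31.
Repeated squaring mod 31: 29^1 ≡ 29, 29^2 ≡ 29² = 841 ≡ 4, 29^4 ≡ 4² = 16, 29^8 ≡ 16² = 256 ≡ 8, 29^16 ≡ 8² = 64 ≡ 2. Since 29 = 16 + 8 + 4 + 1, 29^29 ≡ 2·8·16·29: 2·8 = 16, then 16·16 = 256 ≡ 8, then 8·29 = 232 ≡ 15. So 29^29 ≡ 15 (mod 31).
Hence g⁻¹(29) = 15.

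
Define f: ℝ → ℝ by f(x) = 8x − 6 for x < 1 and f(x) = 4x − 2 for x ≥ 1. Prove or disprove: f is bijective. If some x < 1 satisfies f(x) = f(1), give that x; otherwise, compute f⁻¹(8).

Both pieces are strictly increasing (slopes 8 and 4), so each is injective on its own interval.
The left piece maps (−∞, 1) onto (−∞, 2); the right piece maps [1, ∞) onto [2, ∞).
Since 2 = 2, the images partition ℝ: f is injective and surjective, hence bijective.
Because the two images are disjoint, no x < 1 has f(x) = f(1), so we compute f⁻¹(8): 8 lies in [2, ∞), so solve 4x − 2 = 8: x = (8 + 2)/4 = 5/2.

5/2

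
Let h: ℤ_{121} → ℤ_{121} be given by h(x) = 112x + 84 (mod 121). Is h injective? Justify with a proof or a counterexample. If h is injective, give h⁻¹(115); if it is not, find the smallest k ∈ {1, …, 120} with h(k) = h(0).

Recall: h is injective when h(x_1) = h(x_2) forces x_1 = x_2.
If h(x_1) = h(x_2), then 112x_1 ≡ 112x_2 (mod 121). Because gcd(112, 121) = 1, we may cancel 112 to get x_1 ≡ x_2 (mod 121).
Therefore h is injective.
We now compute 112⁻¹ mod 121 explicitly. Euclid's algorithm: 121 = 1·112 + 9, 112 = 12·9 + 4, 9 = 2·4 + 1; back-substituting gives 1 = 94·112 − 87·121, so 112⁻¹ ≡ 94 (mod 121).
Since h is injective, we find h⁻¹(115): we need 112x ≡ 115 − 84 ≡ 31 (mod 121). Using 112⁻¹ = 94: x ≡ 94·31 = 2914 = 24·121 + 10, so x = 10.
Check: h(10) = 112·10 + 84 = 1204 = 9·121 + 115 ≡ 115 (mod 121).

10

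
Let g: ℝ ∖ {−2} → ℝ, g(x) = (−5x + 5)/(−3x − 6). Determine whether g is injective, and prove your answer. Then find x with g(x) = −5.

-5/4

Suppose g(s) = g(t). Cross-multiplying: (−5s + 5)(−3t − 6) = (−5t + 5)(−3s − 6).
Expanding both sides and cancelling the symmetric terms leaves 45·(s − t) = 0. Since 45 ≠ 0, s = t. Thus g is injective.
Solving g(x) = −5: cross-multiplying gives −5x + 5 = −5(−3x − 6), which rearranges to −20x = 25, so x = −5/4.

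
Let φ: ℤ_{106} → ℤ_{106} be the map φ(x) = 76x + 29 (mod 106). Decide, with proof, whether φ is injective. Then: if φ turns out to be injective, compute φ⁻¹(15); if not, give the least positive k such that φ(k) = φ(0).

53

We have gcd(76, 106) = 2 > 1. Taking a = 0 and b = 53: φ(0) = 29 and φ(53) = 76·53 + 29 = 4057 ≡ 29 (mod 106).
So φ(0) = φ(53) while 0 ≠ 53, thus φ is not injective.
Since φ is not injective, we find the least positive k with φ(k) = φ(0): this means 76k ≡ 0 (mod 106), i.e. 106 ∣ 76k. Since gcd(76, 106) = 2, dividing through by 2 this holds exactly when 53 ∣ 38k, and as gcd(38, 53) = 1, exactly when 53 ∣ k.
The smallest positive such k is 53.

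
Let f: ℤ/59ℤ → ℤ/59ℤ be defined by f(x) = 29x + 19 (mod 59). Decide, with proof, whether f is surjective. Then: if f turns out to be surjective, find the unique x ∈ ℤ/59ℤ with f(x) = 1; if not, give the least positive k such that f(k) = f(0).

36

By definition, f is surjective if every y in the codomain equals f(x) for some x in the domain.
Since gcd(29, 59) = 1, 29 is invertible modulo 59. Euclid's algorithm: 59 = 2·29 + 1; back-substituting gives 1 = 57·29 − 28·59, so 29⁻¹ ≡ 57 (mod 59).
Then y ↦ 57(y − 19) is a two-sided inverse to f, so every y ∈ ℤ/59ℤ has a preimage.
Hence f is surjective.
Since f is surjective, we compute f⁻¹(1): solve 29x + 19 ≡ 1 (mod 59), i.e. 29x ≡ 41 (mod 59).
Multiplying by 29⁻¹ = 57 gives x ≡ 57·41 = 2337 = 39·59 + 36 ≡ 36 (mod 59).
Check: f(36) = 29·36 + 19 = 1063 = 18·59 + 1 ≡ 1 (mod 59).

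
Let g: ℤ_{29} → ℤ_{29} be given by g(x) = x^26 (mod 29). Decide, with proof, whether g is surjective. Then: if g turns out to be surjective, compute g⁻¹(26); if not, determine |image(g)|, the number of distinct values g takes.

15

g(14): Repeated squaring mod 29: 14^1 ≡ 14, 14^2 ≡ 14² = 196 ≡ 22, 14^4 ≡ 22² = 484 ≡ 20, 14^8 ≡ 20² = 400 ≡ 23, 14^16 ≡ 23² = 529 ≡ 7. Since 26 = 16 + 8 + 2, 14^26 ≡ 7·23·22: 7·23 = 161 ≡ 16, then 16·22 = 352 ≡ 4. So 14^26 ≡ 4 (mod 29).
g(15): Repeated squaring mod 29: 15^1 ≡ 15, 15^2 ≡ 15² = 225 ≡ 22, 15^4 ≡ 22² = 484 ≡ 20, 15^8 ≡ 20² = 400 ≡ 23, 15^16 ≡ 23² = 529 ≡ 7. Since 26 = 16 + 8 + 2, 15^26 ≡ 7·23·22: 7·23 = 161 ≡ 16, then 16·22 = 352 ≡ 4. So 15^26 ≡ 4 (mod 29).
So g(14) = g(15) = 4 while 14 ≠ 15, so g is not injective.
A non-injective map from the 29-element set ℤ_{29} to itself takes at most 28 distinct values, so it cannot be surjective. So g is not surjective.
Since g is not surjective, we determine |image(g)|. Computing x^26 mod 29 for each x (by repeated squaring, reducing mod 29 at every step), the values g(0), g(1), …, g(28) are: 0, 1, 22, 13, 20, 7, 25, 16, 5, 24, 9, 6, 28, 23, 4, 4, 23, 28, 6, 9, 24, 5, 16, 25, 7, 20, 13, 22, 1.
The distinct values are {0, 1, 4, 5, 6, 7, 9, 13, 16, 20, 22, 23, 24, 25, 28}; there are 15 of them.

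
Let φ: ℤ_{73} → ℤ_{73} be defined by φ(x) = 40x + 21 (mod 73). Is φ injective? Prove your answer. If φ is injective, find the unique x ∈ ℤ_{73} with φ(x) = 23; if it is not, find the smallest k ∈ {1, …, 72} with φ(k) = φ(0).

If φ(a) = φ(b), then 40a ≡ 40b (mod 73). Because gcd(40, 73) = 1, we may cancel 40 to get a ≡ b (mod 73).
Hence φ is injective.
We now compute 40⁻¹ mod 73 explicitly. Euclid's algorithm: 73 = 1·40 + 33, 40 = 1·33 + 7, 33 = 4·7 + 5, 7 = 1·5 + 2, 5 = 2·2 + 1; back-substituting gives 1 = 42·40 − 23·73, so 40⁻¹ ≡ 42 (mod 73).
Since φ is injective, we find φ⁻¹(23): we need 40x ≡ 23 − 21 ≡ 2 (mod 73). Using 40⁻¹ = 42: x ≡ 42·2 = 84 = 1·73 + 11, so x = 11.
Check: φ(11) = 40·11 + 21 = 461 = 6·73 + 23 ≡ 23 (mod 73).

11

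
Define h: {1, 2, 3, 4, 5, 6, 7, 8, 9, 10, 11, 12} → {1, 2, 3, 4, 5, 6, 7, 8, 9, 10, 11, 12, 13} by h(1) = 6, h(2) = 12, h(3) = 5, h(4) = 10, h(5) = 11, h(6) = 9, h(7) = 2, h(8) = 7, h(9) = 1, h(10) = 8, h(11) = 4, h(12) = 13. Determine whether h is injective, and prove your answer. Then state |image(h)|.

The values h(1), …, h(12) are 6, 12, 5, 10, 11, 9, 2, 7, 1, 8, 4, 13 — all distinct.
So h(x_1) = h(x_2) only when x_1 = x_2, and h is injective.
The image of h is {1, 2, 4, 5, 6, 7, 8, 9, 10, 11, 12, 13}, which has 12 elements.

12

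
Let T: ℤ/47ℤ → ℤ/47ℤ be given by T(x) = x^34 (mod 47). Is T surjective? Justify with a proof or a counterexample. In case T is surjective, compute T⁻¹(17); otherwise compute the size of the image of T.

24

T(23): Repeated squaring mod 47: 23^1 ≡ 23, 23^2 ≡ 23² = 529 ≡ 12, 23^4 ≡ 12² = 144 ≡ 3, 23^8 ≡ 3² = 9, 23^16 ≡ 9² = 81 ≡ 34, 23^32 ≡ 34² = 1156 ≡ 28. Since 34 = 32 + 2, 23^34 ≡ 28·12: 28·12 = 336 ≡ 7. So 23^34 ≡ 7 (mod 47).
T(24): Repeated squaring mod 47: 24^1 ≡ 24, 24^2 ≡ 24² = 576 ≡ 12, 24^4 ≡ 12² = 144 ≡ 3, 24^8 ≡ 3² = 9, 24^16 ≡ 9² = 81 ≡ 34, 24^32 ≡ 34² = 1156 ≡ 28. Since 34 = 32 + 2, 24^34 ≡ 28·12: 28·12 = 336 ≡ 7. So 24^34 ≡ 7 (mod 47).
So T(23) = T(24) = 7 while 23 ≠ 24, thus T is not injective.
A non-injective map from the 47-element set ℤ/47ℤ to itself takes at most 46 distinct values, so it cannot be surjective. Therefore T is not surjective.
Since T is not surjective, we determine |image(T)|. Computing x^34 mod 47 for each x (by repeated squaring, reducing mod 47 at every step), the values T(0), T(1), …, T(46) are: 0, 1, 27, 4, 24, 34, 14, 36, 37, 16, 25, 8, 2, 21, 32, 42, 12, 6, 9, 18, 17, 3, 28, 7, 7, 28, 3, 17, 18, 9, 6, 12, 42, 32, 21, 2, 8, 25, 16, 37, 36, 14, 34, 24, 4, 27, 1.
The distinct values are {0, 1, 2, 3, 4, 6, 7, 8, 9, 12, 14, 16, 17, 18, 21, 24, 25, 27, 28, 32, 34, 36, 37, 42}; there are 24 of them.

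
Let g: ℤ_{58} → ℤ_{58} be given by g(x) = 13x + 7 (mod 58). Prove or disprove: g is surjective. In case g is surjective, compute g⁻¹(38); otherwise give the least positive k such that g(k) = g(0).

47

Since gcd(13, 58) = 1, 13 is invertible modulo 58. Euclid's algorithm: 58 = 4·13 + 6, 13 = 2·6 + 1; back-substituting gives 1 = 9·13 − 2·58, so 13⁻¹ ≡ 9 (mod 58).
Then y ↦ 9(y − 7) is a two-sided inverse to g, so every y ∈ ℤ_{58} has a preimage.
So g is surjective.
Since g is surjective, we find g⁻¹(38): we need 13x ≡ 38 − 7 ≡ 31 (mod 58). Using 13⁻¹ = 9: x ≡ 9·31 = 279 = 4·58 + 47, so x = 47.
Check: g(47) = 13·47 + 7 = 618 = 10·58 + 38 ≡ 38 (mod 58).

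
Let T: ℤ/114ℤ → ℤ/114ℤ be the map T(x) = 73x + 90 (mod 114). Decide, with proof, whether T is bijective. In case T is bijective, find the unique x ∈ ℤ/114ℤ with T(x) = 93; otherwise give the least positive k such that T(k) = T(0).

Suppose T(u) = T(v) in ℤ/114ℤ. Then 73u + 90 ≡ 73v + 90 (mod 114), hence 73(u − v) ≡ 0 (mod 114).
Since gcd(73, 114) = 1, 73 is invertible modulo 114, hence u − v ≡ 0 (mod 114), i.e. u = v.
We now compute 73⁻¹ mod 114 explicitly. Euclid's algorithm: 114 = 1·73 + 41, 73 = 1·41 + 32, 41 = 1·32 + 9, 32 = 3·9 + 5, 9 = 1·5 + 4, 5 = 1·4 + 1; back-substituting gives 1 = 25·73 − 16·114, so 73⁻¹ ≡ 25 (mod 114).
Then y ↦ 25(y − 90) is a two-sided inverse to T, so every y ∈ ℤ/114ℤ has a preimage.
Thus T is bijective.
Since T is bijective, we find T⁻¹(93): we need 73x ≡ 93 − 90 ≡ 3 (mod 114). Using 73⁻¹ = 25: x ≡ 25·3 = 75, so x = 75.
Check: T(75) = 73·75 + 90 = 5565 = 48·114 + 93 ≡ 93 (mod 114).

75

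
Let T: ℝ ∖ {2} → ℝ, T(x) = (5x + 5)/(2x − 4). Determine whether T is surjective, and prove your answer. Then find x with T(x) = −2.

If T(x) = 5/2, cross-multiplying gives 2(5x + 5) = 5(2x − 4), which simplifies to 10 = −20 — false.  So 5/2 has no preimage and T is not surjective.
Solving T(x) = −2: cross-multiplying gives 5x + 5 = −2(2x − 4), which rearranges to 9x = 3, so x = 1/3.

1/3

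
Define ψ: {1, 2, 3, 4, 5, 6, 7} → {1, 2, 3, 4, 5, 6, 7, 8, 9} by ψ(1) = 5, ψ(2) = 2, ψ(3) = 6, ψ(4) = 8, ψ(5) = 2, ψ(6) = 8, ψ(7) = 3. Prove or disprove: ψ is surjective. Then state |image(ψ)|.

No element maps to 1, so ψ is not surjective.
The image of ψ is {2, 3, 5, 6, 8}, which has 5 elements.

5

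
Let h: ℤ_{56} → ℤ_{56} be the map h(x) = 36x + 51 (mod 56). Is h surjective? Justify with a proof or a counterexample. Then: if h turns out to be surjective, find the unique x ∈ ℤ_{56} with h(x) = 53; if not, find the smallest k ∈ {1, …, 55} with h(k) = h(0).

14

By definition, surjectivity means every element of the codomain has a preimage under h.
Since gcd(36, 56) = 4, we have 36x ≡ 0 (mod 4) for all x, so h(x) ≡ 3 (mod 4).
But 0 ≢ 3 (mod 4), so 0 ∈ ℤ_{56} has no preimage. Therefore h is not surjective.
Since h is not surjective, we find the least positive k with h(k) = h(0): this means 36k ≡ 0 (mod 56), i.e. 56 ∣ 36k. Since gcd(36, 56) = 4, dividing through by 4 this holds exactly when 14 ∣ 9k, and as gcd(9, 14) = 1, exactly when 14 ∣ k.
The smallest positive such k is 14.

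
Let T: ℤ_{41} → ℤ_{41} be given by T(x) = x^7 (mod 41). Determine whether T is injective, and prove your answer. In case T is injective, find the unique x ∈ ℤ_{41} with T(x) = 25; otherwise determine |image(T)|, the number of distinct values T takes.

4

Since 41 is prime, the nonzero elements of ℤ_{41} form a cyclic group of order 40.
As gcd(7, 40) = 1, raising to the 7th power is a bijection on this group: if x_1^7 ≡ x_2^7 then (x_1x_2^{−1})^7 = 1, and the only element of order dividing gcd(7, 40) = 1 is 1, so x_1 = x_2.
With T(0) = 0 this makes T injective on all of ℤ_{41}, hence bijective (finite equal-size domain and codomain). In particular T is injective.
Since T is injective, we find the preimage of 25. The inverse of x ↦ x^7 on (ℤ_{41})^× is x ↦ x^23, because 7·23 = 161 = 4·40 + 1 ≡ 1 (mod 40) and x^{40} = 1 for x ≠ 0 (Fermat). So T⁻¹(25) = 25^23 mod 41.
Repeated squaring mod 41: 25^1 ≡ 25, 25^2 ≡ 25² = 625 ≡ 10, 25^4 ≡ 10² = 100 ≡ 18, 25^8 ≡ 18² = 324 ≡ 37, 25^16 ≡ 37² = 1369 ≡ 16. Since 23 = 16 + 4 + 2 + 1, 25^23 ≡ 16·18·10·25: 16·18 = 288 ≡ 1, then 1·10 = 10, then 10·25 = 250 ≡ 4. So 25^23 ≡ 4 (mod 41).
Hence T⁻¹(25) = 4.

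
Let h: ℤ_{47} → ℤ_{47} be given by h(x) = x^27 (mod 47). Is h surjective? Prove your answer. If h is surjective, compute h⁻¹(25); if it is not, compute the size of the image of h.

18

Since 47 is prime, the nonzero elements of ℤ_{47} form a cyclic group of order 46.
As gcd(27, 46) = 1, raising to the 27th power is a bijection on this group: if u^27 ≡ v^27 then (uv^{−1})^27 = 1, and the only element of order dividing gcd(27, 46) = 1 is 1, so u = v.
With h(0) = 0 this makes h injective on all of ℤ_{47}, hence bijective (finite equal-size domain and codomain). In particular h is surjective.
Since h is surjective, we find the preimage of 25. The inverse of x ↦ x^27 on (ℤ_{47})^× is x ↦ x^29, because 27·29 = 783 = 17·46 + 1 ≡ 1 (mod 46) and x^{46} = 1 for x ≠ 0 (Fermat). So h⁻¹(25) = 25^29 mod 47.
Repeated squaring mod 47: 25^1 ≡ 25, 25^2 ≡ 25² = 625 ≡ 14, 25^4 ≡ 14² = 196 ≡ 8, 25^8 ≡ 8² = 64 ≡ 17, 25^16 ≡ 17² = 289 ≡ 7. Since 29 = 16 + 8 + 4 + 1, 25^29 ≡ 7·17·8·25: 7·17 = 119 ≡ 25, then 25·8 = 200 ≡ 12, then 12·25 = 300 ≡ 18. So 25^29 ≡ 18 (mod 47).
Hence h⁻¹(25) = 18.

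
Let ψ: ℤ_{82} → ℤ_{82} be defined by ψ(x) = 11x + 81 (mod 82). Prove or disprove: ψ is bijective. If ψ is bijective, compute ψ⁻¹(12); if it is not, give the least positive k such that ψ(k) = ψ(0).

If ψ(s) = ψ(t), then 11s ≡ 11t (mod 82). Because gcd(11, 82) = 1, we may cancel 11 to get s ≡ t (mod 82).
We now compute 11⁻¹ mod 82 explicitly. Euclid's algorithm: 82 = 7·11 + 5, 11 = 2·5 + 1; back-substituting gives 1 = 15·11 − 2·82, so 11⁻¹ ≡ 15 (mod 82).
For any y ∈ ℤ_{82}, x = 15(y − 81) mod 82 satisfies ψ(x) = 11·15(y − 81) + 81 ≡ y (since 11·15 ≡ 1 mod 82). So every y has a preimage.
So ψ is bijective.
Since ψ is bijective, we compute ψ⁻¹(12): solve 11x + 81 ≡ 12 (mod 82), i.e. 11x ≡ 13 (mod 82).
Multiplying by 11⁻¹ = 15 gives x ≡ 15·13 = 195 = 2·82 + 31 ≡ 31 (mod 82).
Check: ψ(31) = 11·31 + 81 = 422 = 5·82 + 12 ≡ 12 (mod 82).

31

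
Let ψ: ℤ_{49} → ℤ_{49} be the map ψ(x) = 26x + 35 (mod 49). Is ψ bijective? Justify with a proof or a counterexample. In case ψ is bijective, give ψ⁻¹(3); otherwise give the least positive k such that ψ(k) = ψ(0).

44

Suppose ψ(s) = ψ(t) in ℤ_{49}. Then 26s + 35 ≡ 26t + 35 (mod 49), therefore 26(s − t) ≡ 0 (mod 49).
Since gcd(26, 49) = 1, 26 is invertible modulo 49, thus s − t ≡ 0 (mod 49), i.e. s = t.
We now compute 26⁻¹ mod 49 explicitly. Euclid's algorithm: 49 = 1·26 + 23, 26 = 1·23 + 3, 23 = 7·3 + 2, 3 = 1·2 + 1; back-substituting gives 1 = 17·26 − 9·49, so 26⁻¹ ≡ 17 (mod 49).
For any y ∈ ℤ_{49}, x = 17(y − 35) mod 49 satisfies ψ(x) = 26·17(y − 35) + 35 ≡ y (since 26·17 ≡ 1 mod 49). So every y has a preimage.
Hence ψ is bijective.
Since ψ is bijective, we compute ψ⁻¹(3): solve 26x + 35 ≡ 3 (mod 49), i.e. 26x ≡ 17 (mod 49).
Multiplying by 26⁻¹ = 17 gives x ≡ 17·17 = 289 = 5·49 + 44 ≡ 44 (mod 49).
Check: ψ(44) = 26·44 + 35 = 1179 = 24·49 + 3 ≡ 3 (mod 49).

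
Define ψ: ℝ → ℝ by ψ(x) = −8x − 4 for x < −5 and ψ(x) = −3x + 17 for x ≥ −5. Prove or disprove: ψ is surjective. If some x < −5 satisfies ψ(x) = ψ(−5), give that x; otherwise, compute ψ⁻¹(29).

-4

Both pieces are strictly decreasing (slopes −8 and −3), so each is injective on its own interval.
The left piece maps (−∞, −5) onto (36, ∞); the right piece maps [−5, ∞) onto (−∞, 32].
The union (36, ∞) ∪ (−∞, 32] omits the interval between 36 and 32; in particular 36 has no preimage. So ψ is not surjective.
Because the two images are disjoint, no x < −5 has ψ(x) = ψ(−5), so we compute ψ⁻¹(29): 29 lies in (−∞, 32], so solve −3x + 17 = 29: x = (29 − 17)/(−3) = −4.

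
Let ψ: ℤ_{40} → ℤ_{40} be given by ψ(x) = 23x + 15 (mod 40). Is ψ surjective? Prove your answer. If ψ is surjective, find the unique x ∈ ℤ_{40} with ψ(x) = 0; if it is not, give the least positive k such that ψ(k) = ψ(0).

Since gcd(23, 40) = 1, 23 is invertible modulo 40. Euclid's algorithm: 40 = 1·23 + 17, 23 = 1·17 + 6, 17 = 2·6 + 5, 6 = 1·5 + 1; back-substituting gives 1 = 7·23 − 4·40, so 23⁻¹ ≡ 7 (mod 40).
Then y ↦ 7(y − 15) is a two-sided inverse to ψ, so every y ∈ ℤ_{40} has a preimage.
So ψ is surjective.
Since ψ is surjective, we find ψ⁻¹(0): we need 23x ≡ 0 − 15 ≡ 25 (mod 40). Using 23⁻¹ = 7: x ≡ 7·25 = 175 = 4·40 + 15, so x = 15.
Check: ψ(15) = 23·15 + 15 = 360 = 9·40 + 0 ≡ 0 (mod 40).

15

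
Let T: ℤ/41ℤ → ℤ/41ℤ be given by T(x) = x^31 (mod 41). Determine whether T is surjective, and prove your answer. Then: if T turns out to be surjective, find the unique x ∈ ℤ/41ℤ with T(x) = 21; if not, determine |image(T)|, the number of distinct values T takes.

Since 41 is prime, the nonzero elements of ℤ/41ℤ form a cyclic group of order 40.
As gcd(31, 40) = 1, raising to the 31st power is a bijection on this group: if u^31 ≡ v^31 then (uv^{−1})^31 = 1, and the only element of order dividing gcd(31, 40) = 1 is 1, so u = v.
With T(0) = 0 this makes T injective on all of ℤ/41ℤ, hence bijective (finite equal-size domain and codomain). In particular T is surjective.
Since T is surjective, we find the preimage of 21. The inverse of x ↦ x^31 on (ℤ/41ℤ)^× is x ↦ x^31, because 31·31 = 961 = 24·40 + 1 ≡ 1 (mod 40) and x^{40} = 1 for x ≠ 0 (Fermat). So T⁻¹(21) = 21^31 mod 41.
Repeated squaring mod 41: 21^1 ≡ 21, 21^2 ≡ 21² = 441 ≡ 31, 21^4 ≡ 31² = 961 ≡ 18, 21^8 ≡ 18² = 324 ≡ 37, 21^16 ≡ 37² = 1369 ≡ 16. Since 31 = 16 + 8 + 4 + 2 + 1, 21^31 ≡ 16·37·18·31·21: 16·37 = 592 ≡ 18, then 18·18 = 324 ≡ 37, then 37·31 = 1147 ≡ 40, then 40·21 = 840 ≡ 20. So 21^31 ≡ 20 (mod 41).
Hence T⁻¹(21) = 20.

20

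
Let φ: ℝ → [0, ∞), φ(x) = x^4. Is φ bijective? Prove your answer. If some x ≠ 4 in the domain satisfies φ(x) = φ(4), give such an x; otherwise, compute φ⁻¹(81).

-4

φ(4) = 256 = (−4)^4 = φ(−4) (since 4 is even), with 4 ≠ −4. So φ is not injective, hence not bijective.
For the follow-up, such an x exists: taking x = −4 ∈ ℝ gives φ(−4) = 256 = φ(4) with −4 ≠ 4.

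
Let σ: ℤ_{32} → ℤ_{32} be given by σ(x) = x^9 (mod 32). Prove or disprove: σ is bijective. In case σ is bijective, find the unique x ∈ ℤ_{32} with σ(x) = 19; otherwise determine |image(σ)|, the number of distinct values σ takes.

17

σ(0) = 0^9 = 0.
σ(2): Repeated squaring mod 32: 2^1 ≡ 2, 2^2 ≡ 2² = 4, 2^4 ≡ 4² = 16, 2^8 ≡ 16² = 256 ≡ 0. Since 9 = 8 + 1, 2^9 ≡ 0·2: 0·2 = 0. So 2^9 ≡ 0 (mod 32).
So σ(0) = σ(2) = 0 while 0 ≠ 2, so σ is not injective, hence not bijective.
Since σ is not bijective, we determine |image(σ)|. Computing x^9 mod 32 for each x (by repeated squaring, reducing mod 32 at every step), the values σ(0), σ(1), …, σ(31) are: 0, 1, 0, 3, 0, 5, 0, 7, 0, 9, 0, 11, 0, 13, 0, 15, 0, 17, 0, 19, 0, 21, 0, 23, 0, 25, 0, 27, 0, 29, 0, 31.
The distinct values are {0, 1, 3, 5, 7, 9, 11, 13, 15, 17, 19, 21, 23, 25, 27, 29, 31}; there are 17 of them.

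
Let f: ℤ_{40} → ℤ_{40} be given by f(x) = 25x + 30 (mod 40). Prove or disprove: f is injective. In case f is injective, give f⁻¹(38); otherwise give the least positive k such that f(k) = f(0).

8

We have gcd(25, 40) = 5 > 1. Taking s = 0 and t = 8: f(0) = 30 and f(8) = 25·8 + 30 = 230 ≡ 30 (mod 40).
So f(0) = f(8) while 0 ≠ 8, so f is not injective.
Since f is not injective, we find the least positive k with f(k) = f(0): this means 25k ≡ 0 (mod 40), i.e. 40 ∣ 25k. Since gcd(25, 40) = 5, dividing through by 5 this holds exactly when 8 ∣ 5k, and as gcd(5, 8) = 1, exactly when 8 ∣ k.
The smallest positive such k is 8.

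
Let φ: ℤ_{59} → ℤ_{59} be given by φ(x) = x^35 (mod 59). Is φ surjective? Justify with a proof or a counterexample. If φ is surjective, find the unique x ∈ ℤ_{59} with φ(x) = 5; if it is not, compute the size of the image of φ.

Since 59 is prime, the nonzero elements of ℤ_{59} form a cyclic group of order 58.
As gcd(35, 58) = 1, raising to the 35th power is a bijection on this group: if s^35 ≡ t^35 then (st^{−1})^35 = 1, and the only element of order dividing gcd(35, 58) = 1 is 1, so s = t.
With φ(0) = 0 this makes φ injective on all of ℤ_{59}, hence bijective (finite equal-size domain and codomain). In particular φ is surjective.
Since φ is surjective, we find the preimage of 5. The inverse of x ↦ x^35 on (ℤ_{59})^× is x ↦ x^5, because 35·5 = 175 = 3·58 + 1 ≡ 1 (mod 58) and x^{58} = 1 for x ≠ 0 (Fermat). So φ⁻¹(5) = 5^5 mod 59.
Repeated squaring mod 59: 5^1 ≡ 5, 5^2 ≡ 5² = 25, 5^4 ≡ 25² = 625 ≡ 35. Since 5 = 4 + 1, 5^5 ≡ 35·5: 35·5 = 175 ≡ 57. So 5^5 ≡ 57 (mod 59).
Hence φ⁻¹(5) = 57.

57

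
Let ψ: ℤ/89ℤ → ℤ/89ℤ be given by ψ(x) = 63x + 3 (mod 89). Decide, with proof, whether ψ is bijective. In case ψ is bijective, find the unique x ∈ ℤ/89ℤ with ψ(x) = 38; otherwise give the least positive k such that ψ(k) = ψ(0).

50

Recall: ψ is injective if ψ(s) = ψ(t) implies s = t.
If ψ(s) = ψ(t), then 63s ≡ 63t (mod 89). Because gcd(63, 89) = 1, we may cancel 63 to get s ≡ t (mod 89).
We now compute 63⁻¹ mod 89 explicitly. Euclid's algorithm: 89 = 1·63 + 26, 63 = 2·26 + 11, 26 = 2·11 + 4, 11 = 2·4 + 3, 4 = 1·3 + 1; back-substituting gives 1 = 65·63 − 46·89, so 63⁻¹ ≡ 65 (mod 89).
Then y ↦ 65(y − 3) is a two-sided inverse to ψ, so every y ∈ ℤ/89ℤ has a preimage.
Therefore ψ is bijective.
Since ψ is bijective, we compute ψ⁻¹(38): solve 63x + 3 ≡ 38 (mod 89), i.e. 63x ≡ 35 (mod 89).
Multiplying by 63⁻¹ = 65 gives x ≡ 65·35 = 2275 = 25·89 + 50 ≡ 50 (mod 89).
Check: ψ(50) = 63·50 + 3 = 3153 = 35·89 + 38 ≡ 38 (mod 89).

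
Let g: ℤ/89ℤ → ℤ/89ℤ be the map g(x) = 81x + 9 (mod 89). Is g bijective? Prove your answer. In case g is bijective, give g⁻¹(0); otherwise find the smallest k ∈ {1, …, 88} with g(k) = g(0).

If g(u) = g(v), then 81u ≡ 81v (mod 89). Because gcd(81, 89) = 1, we may cancel 81 to get u ≡ v (mod 89).
We now compute 81⁻¹ mod 89 explicitly. Euclid's algorithm: 89 = 1·81 + 8, 81 = 10·8 + 1; back-substituting gives 1 = 11·81 − 10·89, so 81⁻¹ ≡ 11 (mod 89).
Then y ↦ 11(y − 9) is a two-sided inverse to g, so every y ∈ ℤ/89ℤ has a preimage.
So g is bijective.
Since g is bijective, we compute g⁻¹(0): solve 81x + 9 ≡ 0 (mod 89), i.e. 81x ≡ 80 (mod 89).
Multiplying by 81⁻¹ = 11 gives x ≡ 11·80 = 880 = 9·89 + 79 ≡ 79 (mod 89).
Check: g(79) = 81·79 + 9 = 6408 = 72·89 + 0 ≡ 0 (mod 89).

79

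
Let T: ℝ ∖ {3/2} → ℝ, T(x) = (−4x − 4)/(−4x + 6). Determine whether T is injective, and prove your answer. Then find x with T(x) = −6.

Suppose T(s) = T(t). Cross-multiplying: (−4s − 4)(−4t + 6) = (−4t − 4)(−4s + 6).
Expanding both sides and cancelling the symmetric terms leaves −40·(s − t) = 0. Since −40 ≠ 0, s = t. Thus T is injective.
Solving T(x) = −6: cross-multiplying gives −4x − 4 = −6(−4x + 6), which rearranges to −28x = −32, so x = 8/7.

8/7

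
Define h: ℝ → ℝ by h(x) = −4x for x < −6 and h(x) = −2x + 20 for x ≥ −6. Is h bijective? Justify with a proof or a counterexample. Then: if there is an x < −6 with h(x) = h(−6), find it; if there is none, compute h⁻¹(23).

-8

Both pieces are strictly decreasing (slopes −4 and −2), so each is injective on its own interval.
The left piece maps (−∞, −6) onto (24, ∞); the right piece maps [−6, ∞) onto (−∞, 32].
These images overlap. In particular h(−6) = 32 (right piece), and solving −4x = 32 on the left piece gives x = −8 < −6.
So h(−8) = h(−6) with −8 ≠ −6, and h is not injective, hence not bijective. This x = −8 is the requested value below −6.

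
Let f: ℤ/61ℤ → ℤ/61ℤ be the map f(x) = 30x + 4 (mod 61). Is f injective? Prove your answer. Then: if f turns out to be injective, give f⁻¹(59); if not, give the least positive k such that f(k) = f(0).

12

Suppose f(a) = f(b) in ℤ/61ℤ. Then 30a + 4 ≡ 30b + 4 (mod 61), therefore 30(a − b) ≡ 0 (mod 61).
Since gcd(30, 61) = 1, 30 is invertible modulo 61, therefore a − b ≡ 0 (mod 61), i.e. a = b.
Hence f is injective.
We now compute 30⁻¹ mod 61 explicitly. Euclid's algorithm: 61 = 2·30 + 1; back-substituting gives 1 = 59·30 − 29·61, so 30⁻¹ ≡ 59 (mod 61).
Since f is injective, we find f⁻¹(59): we need 30x ≡ 59 − 4 ≡ 55 (mod 61). Using 30⁻¹ = 59: x ≡ 59·55 = 3245 = 53·61 + 12, so x = 12.
Check: f(12) = 30·12 + 4 = 364 = 5·61 + 59 ≡ 59 (mod 61).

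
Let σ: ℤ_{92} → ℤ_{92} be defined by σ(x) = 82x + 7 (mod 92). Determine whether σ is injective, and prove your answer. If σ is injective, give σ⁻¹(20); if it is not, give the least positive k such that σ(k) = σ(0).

46

We have gcd(82, 92) = 2 > 1. Taking u = 0 and v = 46: σ(0) = 7 and σ(46) = 82·46 + 7 = 3779 ≡ 7 (mod 92).
So σ(0) = σ(46) while 0 ≠ 46, therefore σ is not injective.
Since σ is not injective, we find the least positive k with σ(k) = σ(0): this means 82k ≡ 0 (mod 92), i.e. 92 ∣ 82k. Since gcd(82, 92) = 2, dividing through by 2 this holds exactly when 46 ∣ 41k, and as gcd(41, 46) = 1, exactly when 46 ∣ k.
The smallest positive such k is 46.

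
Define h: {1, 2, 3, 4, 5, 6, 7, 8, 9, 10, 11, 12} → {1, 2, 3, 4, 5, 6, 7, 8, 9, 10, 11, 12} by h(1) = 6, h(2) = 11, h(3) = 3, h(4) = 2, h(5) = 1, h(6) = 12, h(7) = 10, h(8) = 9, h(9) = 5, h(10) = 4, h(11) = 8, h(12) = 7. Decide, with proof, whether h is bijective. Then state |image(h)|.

The values 6, 11, 3, 2, 1, 12, 10, 9, 5, 4, 8, 7 are a permutation of {1, 2, 3, 4, 5, 6, 7, 8, 9, 10, 11, 12}: each element appears exactly once.
So h is injective and surjective, hence bijective.
The image of h is {1, 2, 3, 4, 5, 6, 7, 8, 9, 10, 11, 12}, which has 12 elements.

12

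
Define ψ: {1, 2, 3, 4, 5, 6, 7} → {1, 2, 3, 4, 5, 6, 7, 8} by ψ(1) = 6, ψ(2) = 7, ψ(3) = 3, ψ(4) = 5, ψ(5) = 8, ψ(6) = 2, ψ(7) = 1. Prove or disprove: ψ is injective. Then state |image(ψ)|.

The values ψ(1), …, ψ(7) are 6, 7, 3, 5, 8, 2, 1 — all distinct.
So ψ(x_1) = ψ(x_2) only when x_1 = x_2, and ψ is injective.
The image of ψ is {1, 2, 3, 5, 6, 7, 8}, which has 7 elements.

7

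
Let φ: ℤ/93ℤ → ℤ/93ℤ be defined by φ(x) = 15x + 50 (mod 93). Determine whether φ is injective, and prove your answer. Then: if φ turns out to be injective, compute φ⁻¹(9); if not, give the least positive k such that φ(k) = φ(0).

31

We have gcd(15, 93) = 3 > 1. Taking s = 0 and t = 31: φ(0) = 50 and φ(31) = 15·31 + 50 = 515 ≡ 50 (mod 93).
So φ(0) = φ(31) while 0 ≠ 31, therefore φ is not injective.
Since φ is not injective, we find the least positive k with φ(k) = φ(0): this means 15k ≡ 0 (mod 93), i.e. 93 ∣ 15k. Since gcd(15, 93) = 3, dividing through by 3 this holds exactly when 31 ∣ 5k, and as gcd(5, 31) = 1, exactly when 31 ∣ k.
The smallest positive such k is 31.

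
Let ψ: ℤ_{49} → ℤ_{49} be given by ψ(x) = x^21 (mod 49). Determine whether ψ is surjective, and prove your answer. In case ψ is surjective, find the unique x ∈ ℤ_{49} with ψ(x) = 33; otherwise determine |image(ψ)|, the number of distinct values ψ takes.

3

ψ(1) = 1^21 = 1.
ψ(2): Repeated squaring mod 49: 2^1 ≡ 2, 2^2 ≡ 2² = 4, 2^4 ≡ 4² = 16, 2^8 ≡ 16² = 256 ≡ 11, 2^16 ≡ 11² = 121 ≡ 23. Since 21 = 16 + 4 + 1, 2^21 ≡ 23·16·2: 23·16 = 368 ≡ 25, then 25·2 = 50 ≡ 1. So 2^21 ≡ 1 (mod 49).
So ψ(1) = ψ(2) = 1 while 1 ≠ 2, therefore ψ is not injective.
A non-injective map from the 49-element set ℤ_{49} to itself takes at most 48 distinct values, so it cannot be surjective. So ψ is not surjective.
Since ψ is not surjective, we determine |image(ψ)|. Computing x^21 mod 49 for each x (by repeated squaring, reducing mod 49 at every step), the values ψ(0), ψ(1), …, ψ(48) are: 0, 1, 1, 48, 1, 48, 48, 0, 1, 1, 48, 1, 48, 48, 0, 1, 1, 48, 1, 48, 48, 0, 1, 1, 48, 1, 48, 48, 0, 1, 1, 48, 1, 48, 48, 0, 1, 1, 48, 1, 48, 48, 0, 1, 1, 48, 1, 48, 48.
The distinct values are {0, 1, 48}; there are 3 of them.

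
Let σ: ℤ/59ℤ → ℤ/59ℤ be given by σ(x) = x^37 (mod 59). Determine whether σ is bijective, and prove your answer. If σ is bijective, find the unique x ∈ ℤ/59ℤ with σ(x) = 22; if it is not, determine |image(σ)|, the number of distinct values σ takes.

48

Since 59 is prime, the nonzero elements of ℤ/59ℤ form a cyclic group of order 58.
As gcd(37, 58) = 1, raising to the 37th power is a bijection on this group: if x_1^37 ≡ x_2^37 then (x_1x_2^{−1})^37 = 1, and the only element of order dividing gcd(37, 58) = 1 is 1, so x_1 = x_2.
With σ(0) = 0 this makes σ injective on all of ℤ/59ℤ, hence bijective (finite equal-size domain and codomain). In particular σ is bijective.
Since σ is bijective, we find the preimage of 22. The inverse of x ↦ x^37 on (ℤ/59ℤ)^× is x ↦ x^11, because 37·11 = 407 = 7·58 + 1 ≡ 1 (mod 58) and x^{58} = 1 for x ≠ 0 (Fermat). So σ⁻¹(22) = 22^11 mod 59.
Repeated squaring mod 59: 22^1 ≡ 22, 22^2 ≡ 22² = 484 ≡ 12, 22^4 ≡ 12² = 144 ≡ 26, 22^8 ≡ 26² = 676 ≡ 27. Since 11 = 8 + 2 + 1, 22^11 ≡ 27·12·22: 27·12 = 324 ≡ 29, then 29·22 = 638 ≡ 48. So 22^11 ≡ 48 (mod 59).
Hence σ⁻¹(22) = 48.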